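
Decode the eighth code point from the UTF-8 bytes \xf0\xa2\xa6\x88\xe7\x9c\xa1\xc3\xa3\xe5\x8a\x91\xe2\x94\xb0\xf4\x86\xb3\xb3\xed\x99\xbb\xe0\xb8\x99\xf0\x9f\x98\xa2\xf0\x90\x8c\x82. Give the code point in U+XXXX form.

U+0E19

Offset 0: leading byte 0xF0 = 11110000 → 4-byte char #1 = F0 A2 A6 88.
Offset 4: leading byte 0xE7 = 11100111 → 3-byte char #2 = E7 9C A1.
Offset 7: leading byte 0xC3 = 11000011 → 2-byte char #3 = C3 A3.
Offset 9: leading byte 0xE5 = 11100101 → 3-byte char #4 = E5 8A 91.
Offset 12: leading byte 0xE2 = 11100010 → 3-byte char #5 = E2 94 B0.
Offset 15: leading byte 0xF4 = 11110100 → 4-byte char #6 = F4 86 B3 B3.
Offset 19: leading byte 0xED = 11101101 → 3-byte char #7 = ED 99 BB.
Offset 22: leading byte 0xE0 = 11100000 → 3-byte char #8 = E0 B8 99.
Leading byte 0xE0 = 11100000 matches 1110xxxx → 3-byte sequence.
Byte 1: 0xE0 = 11100000, payload 0000 (4 bits).
Byte 2: 0xB8 = 10111000 (10xxxxxx ✓), payload 111000.
Byte 3: 0x99 = 10011001 (10xxxxxx ✓), payload 011001.
Concatenate: 0000111000011001 = 0xE19 (16 bits → U+0E19).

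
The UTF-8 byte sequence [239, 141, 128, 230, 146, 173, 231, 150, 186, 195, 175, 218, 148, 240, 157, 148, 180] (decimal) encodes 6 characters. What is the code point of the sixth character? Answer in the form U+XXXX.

U+1D534

Offset 0: leading byte 0xEF = 11101111 → 3-byte char #1 = EF 8D 80.
Offset 3: leading byte 0xE6 = 11100110 → 3-byte char #2 = E6 92 AD.
Offset 6: leading byte 0xE7 = 11100111 → 3-byte char #3 = E7 96 BA.
Offset 9: leading byte 0xC3 = 11000011 → 2-byte char #4 = C3 AF.
Offset 11: leading byte 0xDA = 11011010 → 2-byte char #5 = DA 94.
Offset 13: leading byte 0xF0 = 11110000 → 4-byte char #6 = F0 9D 94 B4.
Leading byte 0xF0 = 11110000 matches 11110xxx → 4-byte sequence.
Byte 1: 0xF0 = 11110000, payload 000 (3 bits).
Byte 2: 0x9D = 10011101 (10xxxxxx ✓), payload 011101.
Byte 3: 0x94 = 10010100 (10xxxxxx ✓), payload 010100.
Byte 4: 0xB4 = 10110100 (10xxxxxx ✓), payload 110100.
Concatenate: 000011101010100110100 = 0x1D534 (21 bits → U+1D534).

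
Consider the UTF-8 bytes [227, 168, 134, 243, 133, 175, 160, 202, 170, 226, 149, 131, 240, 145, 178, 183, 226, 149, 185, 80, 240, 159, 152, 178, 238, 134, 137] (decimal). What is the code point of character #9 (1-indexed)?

U+E189

Offset 0: leading byte 0xE3 = 11100011 → 3-byte char #1 = E3 A8 86.
Offset 3: leading byte 0xF3 = 11110011 → 4-byte char #2 = F3 85 AF A0.
Offset 7: leading byte 0xCA = 11001010 → 2-byte char #3 = CA AA.
Offset 9: leading byte 0xE2 = 11100010 → 3-byte char #4 = E2 95 83.
Offset 12: leading byte 0xF0 = 11110000 → 4-byte char #5 = F0 91 B2 B7.
Offset 16: leading byte 0xE2 = 11100010 → 3-byte char #6 = E2 95 B9.
Offset 19: leading byte 0x50 = 01010000 → 1-byte char #7 = 50.
Offset 20: leading byte 0xF0 = 11110000 → 4-byte char #8 = F0 9F 98 B2.
Offset 24: leading byte 0xEE = 11101110 → 3-byte char #9 = EE 86 89.
Leading byte 0xEE = 11101110 matches 1110xxxx → 3-byte sequence.
Byte 1: 0xEE = 11101110, payload 1110 (4 bits).
Byte 2: 0x86 = 10000110 (10xxxxxx ✓), payload 000110.
Byte 3: 0x89 = 10001001 (10xxxxxx ✓), payload 001001.
Concatenate: 1110000110001001 = 0xE189 (16 bits → U+E189).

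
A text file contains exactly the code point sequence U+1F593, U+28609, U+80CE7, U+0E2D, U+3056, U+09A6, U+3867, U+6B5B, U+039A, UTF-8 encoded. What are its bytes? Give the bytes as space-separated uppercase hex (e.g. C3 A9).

F0 9F 96 93 F0 A8 98 89 F2 80 B3 A7 E0 B8 AD E3 81 96 E0 A6 A6 E3 A1 A7 E6 AD 9B CE 9A

U+1F593: 4-byte form → F0 9F 96 93.
U+28609: 4-byte form → F0 A8 98 89.
U+80CE7: 4-byte form → F2 80 B3 A7.
U+0E2D: 3-byte form → E0 B8 AD.
U+3056: 3-byte form → E3 81 96.
U+09A6: 3-byte form → E0 A6 A6.
U+3867: 3-byte form → E3 A1 A7.
U+6B5B: 3-byte form → E6 AD 9B.
U+039A: 2-byte form → CE 9A.
Concatenated (29 bytes): F0 9F 96 93 F0 A8 98 89 F2 80 B3 A7 E0 B8 AD E3 81 96 E0 A6 A6 E3 A1 A7 E6 AD 9B CE 9A.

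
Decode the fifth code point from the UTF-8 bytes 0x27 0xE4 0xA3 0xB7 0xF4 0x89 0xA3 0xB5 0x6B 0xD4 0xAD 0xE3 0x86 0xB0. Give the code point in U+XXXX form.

U+052D

Offset 0: leading byte 0x27 = 00100111 → 1-byte char #1 = 27.
Offset 1: leading byte 0xE4 = 11100100 → 3-byte char #2 = E4 A3 B7.
Offset 4: leading byte 0xF4 = 11110100 → 4-byte char #3 = F4 89 A3 B5.
Offset 8: leading byte 0x6B = 01101011 → 1-byte char #4 = 6B.
Offset 9: leading byte 0xD4 = 11010100 → 2-byte char #5 = D4 AD.
Leading byte 0xD4 = 11010100 matches 110xxxxx → 2-byte sequence.
Byte 1: 0xD4 = 11010100, payload 10100 (5 bits).
Byte 2: 0xAD = 10101101 (10xxxxxx ✓), payload 101101.
Concatenate: 10100101101 = 0x52D (11 bits → U+052D).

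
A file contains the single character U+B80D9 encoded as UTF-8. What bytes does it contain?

F2 B8 83 99

U+B80D9 = 0xB80D9 = 753881 decimal. In range U+10000–U+10FFFF → 4-byte form: 11110xxx 10xxxxxx 10xxxxxx 10xxxxxx.
Binary (21 bits): 010111000000011011001.
Split 3+6+6+6: 010 | 111000 | 000011 | 011001.
Byte 1: 11110010 = 0xF2.
Byte 2: 10111000 = 0xB8.
Byte 3: 10000011 = 0x83.
Byte 4: 10011001 = 0x99.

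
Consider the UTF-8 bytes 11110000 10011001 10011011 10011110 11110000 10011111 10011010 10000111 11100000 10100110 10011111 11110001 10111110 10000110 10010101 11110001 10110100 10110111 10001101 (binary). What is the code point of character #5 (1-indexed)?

U+74DCD

Offset 0: leading byte 0xF0 = 11110000 → 4-byte char #1 = F0 99 9B 9E.
Offset 4: leading byte 0xF0 = 11110000 → 4-byte char #2 = F0 9F 9A 87.
Offset 8: leading byte 0xE0 = 11100000 → 3-byte char #3 = E0 A6 9F.
Offset 11: leading byte 0xF1 = 11110001 → 4-byte char #4 = F1 BE 86 95.
Offset 15: leading byte 0xF1 = 11110001 → 4-byte char #5 = F1 B4 B7 8D.
Leading byte 0xF1 = 11110001 matches 11110xxx → 4-byte sequence.
Byte 1: 0xF1 = 11110001, payload 001 (3 bits).
Byte 2: 0xB4 = 10110100 (10xxxxxx ✓), payload 110100.
Byte 3: 0xB7 = 10110111 (10xxxxxx ✓), payload 110111.
Byte 4: 0x8D = 10001101 (10xxxxxx ✓), payload 001101.
Concatenate: 001110100110111001101 = 0x74DCD (21 bits → U+74DCD).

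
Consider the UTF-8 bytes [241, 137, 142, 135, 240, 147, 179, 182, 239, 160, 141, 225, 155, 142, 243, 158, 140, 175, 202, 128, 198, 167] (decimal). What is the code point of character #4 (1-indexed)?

Offset 0: leading byte 0xF1 = 11110001 → 4-byte char #1 = F1 89 8E 87.
Offset 4: leading byte 0xF0 = 11110000 → 4-byte char #2 = F0 93 B3 B6.
Offset 8: leading byte 0xEF = 11101111 → 3-byte char #3 = EF A0 8D.
Offset 11: leading byte 0xE1 = 11100001 → 3-byte char #4 = E1 9B 8E.
Leading byte 0xE1 = 11100001 matches 1110xxxx → 3-byte sequence.
Byte 1: 0xE1 = 11100001, payload 0001 (4 bits).
Byte 2: 0x9B = 10011011 (10xxxxxx ✓), payload 011011.
Byte 3: 0x8E = 10001110 (10xxxxxx ✓), payload 001110.
Concatenate: 0001011011001110 = 0x16CE (16 bits → U+16CE).

U+16CE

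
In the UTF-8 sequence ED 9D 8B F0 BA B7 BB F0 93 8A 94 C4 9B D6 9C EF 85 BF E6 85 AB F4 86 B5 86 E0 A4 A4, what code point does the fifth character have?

Offset 0: leading byte 0xED = 11101101 → 3-byte char #1 = ED 9D 8B.
Offset 3: leading byte 0xF0 = 11110000 → 4-byte char #2 = F0 BA B7 BB.
Offset 7: leading byte 0xF0 = 11110000 → 4-byte char #3 = F0 93 8A 94.
Offset 11: leading byte 0xC4 = 11000100 → 2-byte char #4 = C4 9B.
Offset 13: leading byte 0xD6 = 11010110 → 2-byte char #5 = D6 9C.
Leading byte 0xD6 = 11010110 matches 110xxxxx → 2-byte sequence.
Byte 1: 0xD6 = 11010110, payload 10110 (5 bits).
Byte 2: 0x9C = 10011100 (10xxxxxx ✓), payload 011100.
Concatenate: 10110011100 = 0x59C (11 bits → U+059C).

U+059C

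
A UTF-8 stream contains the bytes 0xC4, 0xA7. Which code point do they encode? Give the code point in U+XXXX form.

Leading byte 0xC4 = 11000100 matches 110xxxxx → 2-byte sequence.
Byte 1: 0xC4 = 11000100, payload 00100 (5 bits).
Byte 2: 0xA7 = 10100111 (10xxxxxx ✓), payload 100111.
Concatenate: 00100100111 = 0x127 (11 bits → U+0127).

U+0127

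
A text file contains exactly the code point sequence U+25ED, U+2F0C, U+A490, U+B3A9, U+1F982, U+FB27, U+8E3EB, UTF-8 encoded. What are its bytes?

U+25ED: 3-byte form → E2 97 AD.
U+2F0C: 3-byte form → E2 BC 8C.
U+A490: 3-byte form → EA 92 90.
U+B3A9: 3-byte form → EB 8E A9.
U+1F982: 4-byte form → F0 9F A6 82.
U+FB27: 3-byte form → EF AC A7.
U+8E3EB: 4-byte form → F2 8E 8F AB.
Concatenated (23 bytes): E2 97 AD E2 BC 8C EA 92 90 EB 8E A9 F0 9F A6 82 EF AC A7 F2 8E 8F AB.

E2 97 AD E2 BC 8C EA 92 90 EB 8E A9 F0 9F A6 82 EF AC A7 F2 8E 8F AB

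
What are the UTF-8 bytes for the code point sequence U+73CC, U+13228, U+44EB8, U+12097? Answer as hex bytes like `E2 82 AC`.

E7 8F 8C F0 93 88 A8 F1 84 BA B8 F0 92 82 97

U+73CC: 3-byte form → E7 8F 8C.
U+13228: 4-byte form → F0 93 88 A8.
U+44EB8: 4-byte form → F1 84 BA B8.
U+12097: 4-byte form → F0 92 82 97.
Concatenated (15 bytes): E7 8F 8C F0 93 88 A8 F1 84 BA B8 F0 92 82 97.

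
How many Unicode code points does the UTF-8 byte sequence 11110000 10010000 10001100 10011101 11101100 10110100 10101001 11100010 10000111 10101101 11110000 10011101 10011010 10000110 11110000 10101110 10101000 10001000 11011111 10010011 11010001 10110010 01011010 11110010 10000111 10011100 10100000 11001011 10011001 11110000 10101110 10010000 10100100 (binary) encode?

11

Byte at offset 0: 0xF0 = 11110000 → 4-byte char (#1). Advance 4.
Byte at offset 4: 0xEC = 11101100 → 3-byte char (#2). Advance 3.
Byte at offset 7: 0xE2 = 11100010 → 3-byte char (#3). Advance 3.
Byte at offset 10: 0xF0 = 11110000 → 4-byte char (#4). Advance 4.
Byte at offset 14: 0xF0 = 11110000 → 4-byte char (#5). Advance 4.
Byte at offset 18: 0xDF = 11011111 → 2-byte char (#6). Advance 2.
Byte at offset 20: 0xD1 = 11010001 → 2-byte char (#7). Advance 2.
Byte at offset 22: 0x5A = 01011010 → 1-byte char (#8). Advance 1.
Byte at offset 23: 0xF2 = 11110010 → 4-byte char (#9). Advance 4.
Byte at offset 27: 0xCB = 11001011 → 2-byte char (#10). Advance 2.
Byte at offset 29: 0xF0 = 11110000 → 4-byte char (#11). Advance 4.
Reached end at offset 33 after 11 code points.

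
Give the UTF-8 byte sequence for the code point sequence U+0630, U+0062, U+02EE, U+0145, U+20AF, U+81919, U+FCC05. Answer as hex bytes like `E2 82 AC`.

D8 B0 62 CB AE C5 85 E2 82 AF F2 81 A4 99 F3 BC B0 85

U+0630: 2-byte form → D8 B0.
U+0062: 1-byte form → 62.
U+02EE: 2-byte form → CB AE.
U+0145: 2-byte form → C5 85.
U+20AF: 3-byte form → E2 82 AF.
U+81919: 4-byte form → F2 81 A4 99.
U+FCC05: 4-byte form → F3 BC B0 85.
Concatenated (18 bytes): D8 B0 62 CB AE C5 85 E2 82 AF F2 81 A4 99 F3 BC B0 85.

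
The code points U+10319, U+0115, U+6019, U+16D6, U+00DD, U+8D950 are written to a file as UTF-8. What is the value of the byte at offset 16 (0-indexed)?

0xA5

U+10319 → 4-byte form F0 90 8C 99 at offsets 0–3.
U+0115 → 2-byte form C4 95 at offsets 4–5.
U+6019 → 3-byte form E6 80 99 at offsets 6–8.
U+16D6 → 3-byte form E1 9B 96 at offsets 9–11.
U+00DD → 2-byte form C3 9D at offsets 12–13.
U+8D950 → 4-byte form F2 8D A5 90 at offsets 14–17.
Offset 16 falls in char 6's range; it's byte 3 of F2 8D A5 90 = 0xA5.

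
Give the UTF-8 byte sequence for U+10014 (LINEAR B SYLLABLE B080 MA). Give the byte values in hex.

F0 90 80 94

U+10014 = 0x10014 = 65556 decimal. In range U+10000–U+10FFFF → 4-byte form: 11110xxx 10xxxxxx 10xxxxxx 10xxxxxx.
Binary (21 bits): 000010000000000010100.
Split 3+6+6+6: 000 | 010000 | 000000 | 010100.
Byte 1: 11110000 = 0xF0.
Byte 2: 10010000 = 0x90.
Byte 3: 10000000 = 0x80.
Byte 4: 10010100 = 0x94.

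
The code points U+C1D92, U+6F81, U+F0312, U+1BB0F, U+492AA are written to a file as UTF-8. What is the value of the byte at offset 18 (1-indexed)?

1-indexed offset 18 is 0-indexed offset 17.
U+C1D92 → 4-byte form F3 81 B6 92 at offsets 0–3.
U+6F81 → 3-byte form E6 BE 81 at offsets 4–6.
U+F0312 → 4-byte form F3 B0 8C 92 at offsets 7–10.
U+1BB0F → 4-byte form F0 9B AC 8F at offsets 11–14.
U+492AA → 4-byte form F1 89 8A AA at offsets 15–18.
Offset 17 falls in char 5's range; it's byte 3 of F1 89 8A AA = 0x8A.

0x8A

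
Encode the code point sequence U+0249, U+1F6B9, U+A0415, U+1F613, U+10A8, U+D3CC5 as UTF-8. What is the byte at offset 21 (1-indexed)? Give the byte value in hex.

1-indexed offset 21 is 0-indexed offset 20.
U+0249 → 2-byte form C9 89 at offsets 0–1.
U+1F6B9 → 4-byte form F0 9F 9A B9 at offsets 2–5.
U+A0415 → 4-byte form F2 A0 90 95 at offsets 6–9.
U+1F613 → 4-byte form F0 9F 98 93 at offsets 10–13.
U+10A8 → 3-byte form E1 82 A8 at offsets 14–16.
U+D3CC5 → 4-byte form F3 93 B3 85 at offsets 17–20.
Offset 20 falls in char 6's range; it's byte 4 of F3 93 B3 85 = 0x85.

0x85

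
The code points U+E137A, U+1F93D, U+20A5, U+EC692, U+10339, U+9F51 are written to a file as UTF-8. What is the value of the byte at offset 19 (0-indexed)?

0xE9

U+E137A → 4-byte form F3 A1 8D BA at offsets 0–3.
U+1F93D → 4-byte form F0 9F A4 BD at offsets 4–7.
U+20A5 → 3-byte form E2 82 A5 at offsets 8–10.
U+EC692 → 4-byte form F3 AC 9A 92 at offsets 11–14.
U+10339 → 4-byte form F0 90 8C B9 at offsets 15–18.
U+9F51 → 3-byte form E9 BD 91 at offsets 19–21.
Offset 19 falls in char 6's range; it's byte 1 of E9 BD 91 = 0xE9.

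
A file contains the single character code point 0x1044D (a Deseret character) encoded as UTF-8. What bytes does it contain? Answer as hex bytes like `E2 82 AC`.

F0 90 91 8D

U+1044D = 0x1044D = 66637 decimal. In range U+10000–U+10FFFF → 4-byte form: 11110xxx 10xxxxxx 10xxxxxx 10xxxxxx.
Binary (21 bits): 000010000010001001101.
Split 3+6+6+6: 000 | 010000 | 010001 | 001101.
Byte 1: 11110000 = 0xF0.
Byte 2: 10010000 = 0x90.
Byte 3: 10010001 = 0x91.
Byte 4: 10001101 = 0x8D.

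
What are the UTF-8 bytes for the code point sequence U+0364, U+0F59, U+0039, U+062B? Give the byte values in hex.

CD A4 E0 BD 99 39 D8 AB

U+0364: 2-byte form → CD A4.
U+0F59: 3-byte form → E0 BD 99.
U+0039: 1-byte form → 39.
U+062B: 2-byte form → D8 AB.
Concatenated (8 bytes): CD A4 E0 BD 99 39 D8 AB.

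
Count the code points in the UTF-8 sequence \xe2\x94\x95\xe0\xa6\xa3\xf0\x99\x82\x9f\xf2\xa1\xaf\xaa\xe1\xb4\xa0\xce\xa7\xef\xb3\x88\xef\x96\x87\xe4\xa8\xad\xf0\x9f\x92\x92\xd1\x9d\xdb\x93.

12

Byte at offset 0: 0xE2 = 11100010 → 3-byte char (#1). Advance 3.
Byte at offset 3: 0xE0 = 11100000 → 3-byte char (#2). Advance 3.
Byte at offset 6: 0xF0 = 11110000 → 4-byte char (#3). Advance 4.
Byte at offset 10: 0xF2 = 11110010 → 4-byte char (#4). Advance 4.
Byte at offset 14: 0xE1 = 11100001 → 3-byte char (#5). Advance 3.
Byte at offset 17: 0xCE = 11001110 → 2-byte char (#6). Advance 2.
Byte at offset 19: 0xEF = 11101111 → 3-byte char (#7). Advance 3.
Byte at offset 22: 0xEF = 11101111 → 3-byte char (#8). Advance 3.
Byte at offset 25: 0xE4 = 11100100 → 3-byte char (#9). Advance 3.
Byte at offset 28: 0xF0 = 11110000 → 4-byte char (#10). Advance 4.
Byte at offset 32: 0xD1 = 11010001 → 2-byte char (#11). Advance 2.
Byte at offset 34: 0xDB = 11011011 → 2-byte char (#12). Advance 2.
Reached end at offset 36 after 12 code points.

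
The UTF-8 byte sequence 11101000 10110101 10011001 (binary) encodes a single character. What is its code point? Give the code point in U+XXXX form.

Leading byte 0xE8 = 11101000 matches 1110xxxx → 3-byte sequence.
Byte 1: 0xE8 = 11101000, payload 1000 (4 bits).
Byte 2: 0xB5 = 10110101 (10xxxxxx ✓), payload 110101.
Byte 3: 0x99 = 10011001 (10xxxxxx ✓), payload 011001.
Concatenate: 1000110101011001 = 0x8D59 (16 bits → U+8D59).

U+8D59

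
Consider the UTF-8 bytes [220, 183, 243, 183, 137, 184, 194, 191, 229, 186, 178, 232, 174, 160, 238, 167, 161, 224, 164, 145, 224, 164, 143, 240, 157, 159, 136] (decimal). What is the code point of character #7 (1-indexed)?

Offset 0: leading byte 0xDC = 11011100 → 2-byte char #1 = DC B7.
Offset 2: leading byte 0xF3 = 11110011 → 4-byte char #2 = F3 B7 89 B8.
Offset 6: leading byte 0xC2 = 11000010 → 2-byte char #3 = C2 BF.
Offset 8: leading byte 0xE5 = 11100101 → 3-byte char #4 = E5 BA B2.
Offset 11: leading byte 0xE8 = 11101000 → 3-byte char #5 = E8 AE A0.
Offset 14: leading byte 0xEE = 11101110 → 3-byte char #6 = EE A7 A1.
Offset 17: leading byte 0xE0 = 11100000 → 3-byte char #7 = E0 A4 91.
Leading byte 0xE0 = 11100000 matches 1110xxxx → 3-byte sequence.
Byte 1: 0xE0 = 11100000, payload 0000 (4 bits).
Byte 2: 0xA4 = 10100100 (10xxxxxx ✓), payload 100100.
Byte 3: 0x91 = 10010001 (10xxxxxx ✓), payload 010001.
Concatenate: 0000100100010001 = 0x911 (16 bits → U+0911).

U+0911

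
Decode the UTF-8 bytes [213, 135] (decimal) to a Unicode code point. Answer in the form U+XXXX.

U+0547

Leading byte 0xD5 = 11010101 matches 110xxxxx → 2-byte sequence.
Byte 1: 0xD5 = 11010101, payload 10101 (5 bits).
Byte 2: 0x87 = 10000111 (10xxxxxx ✓), payload 000111.
Concatenate: 10101000111 = 0x547 (11 bits → U+0547).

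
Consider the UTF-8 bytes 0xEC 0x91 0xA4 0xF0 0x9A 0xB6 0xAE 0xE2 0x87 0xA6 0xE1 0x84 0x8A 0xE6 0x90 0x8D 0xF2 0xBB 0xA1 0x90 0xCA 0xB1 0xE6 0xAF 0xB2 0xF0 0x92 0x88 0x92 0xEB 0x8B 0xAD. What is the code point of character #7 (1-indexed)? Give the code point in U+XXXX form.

U+02B1

Offset 0: leading byte 0xEC = 11101100 → 3-byte char #1 = EC 91 A4.
Offset 3: leading byte 0xF0 = 11110000 → 4-byte char #2 = F0 9A B6 AE.
Offset 7: leading byte 0xE2 = 11100010 → 3-byte char #3 = E2 87 A6.
Offset 10: leading byte 0xE1 = 11100001 → 3-byte char #4 = E1 84 8A.
Offset 13: leading byte 0xE6 = 11100110 → 3-byte char #5 = E6 90 8D.
Offset 16: leading byte 0xF2 = 11110010 → 4-byte char #6 = F2 BB A1 90.
Offset 20: leading byte 0xCA = 11001010 → 2-byte char #7 = CA B1.
Leading byte 0xCA = 11001010 matches 110xxxxx → 2-byte sequence.
Byte 1: 0xCA = 11001010, payload 01010 (5 bits).
Byte 2: 0xB1 = 10110001 (10xxxxxx ✓), payload 110001.
Concatenate: 01010110001 = 0x2B1 (11 bits → U+02B1).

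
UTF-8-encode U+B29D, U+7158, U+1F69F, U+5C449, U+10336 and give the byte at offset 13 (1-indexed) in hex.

1-indexed offset 13 is 0-indexed offset 12.
U+B29D → 3-byte form EB 8A 9D at offsets 0–2.
U+7158 → 3-byte form E7 85 98 at offsets 3–5.
U+1F69F → 4-byte form F0 9F 9A 9F at offsets 6–9.
U+5C449 → 4-byte form F1 9C 91 89 at offsets 10–13.
Offset 12 falls in char 4's range; it's byte 3 of F1 9C 91 89 = 0x91.

0x91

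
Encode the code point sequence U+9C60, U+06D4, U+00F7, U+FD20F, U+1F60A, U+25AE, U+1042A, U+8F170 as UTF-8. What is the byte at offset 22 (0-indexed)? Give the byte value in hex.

U+9C60 → 3-byte form E9 B1 A0 at offsets 0–2.
U+06D4 → 2-byte form DB 94 at offsets 3–4.
U+00F7 → 2-byte form C3 B7 at offsets 5–6.
U+FD20F → 4-byte form F3 BD 88 8F at offsets 7–10.
U+1F60A → 4-byte form F0 9F 98 8A at offsets 11–14.
U+25AE → 3-byte form E2 96 AE at offsets 15–17.
U+1042A → 4-byte form F0 90 90 AA at offsets 18–21.
U+8F170 → 4-byte form F2 8F 85 B0 at offsets 22–25.
Offset 22 falls in char 8's range; it's byte 1 of F2 8F 85 B0 = 0xF2.

0xF2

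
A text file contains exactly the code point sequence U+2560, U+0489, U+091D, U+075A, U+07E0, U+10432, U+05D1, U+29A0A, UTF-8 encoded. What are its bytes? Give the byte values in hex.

U+2560: 3-byte form → E2 95 A0.
U+0489: 2-byte form → D2 89.
U+091D: 3-byte form → E0 A4 9D.
U+075A: 2-byte form → DD 9A.
U+07E0: 2-byte form → DF A0.
U+10432: 4-byte form → F0 90 90 B2.
U+05D1: 2-byte form → D7 91.
U+29A0A: 4-byte form → F0 A9 A8 8A.
Concatenated (22 bytes): E2 95 A0 D2 89 E0 A4 9D DD 9A DF A0 F0 90 90 B2 D7 91 F0 A9 A8 8A.

E2 95 A0 D2 89 E0 A4 9D DD 9A DF A0 F0 90 90 B2 D7 91 F0 A9 A8 8A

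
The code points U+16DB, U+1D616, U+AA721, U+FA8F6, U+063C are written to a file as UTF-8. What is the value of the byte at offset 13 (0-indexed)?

0xA3

U+16DB → 3-byte form E1 9B 9B at offsets 0–2.
U+1D616 → 4-byte form F0 9D 98 96 at offsets 3–6.
U+AA721 → 4-byte form F2 AA 9C A1 at offsets 7–10.
U+FA8F6 → 4-byte form F3 BA A3 B6 at offsets 11–14.
Offset 13 falls in char 4's range; it's byte 3 of F3 BA A3 B6 = 0xA3.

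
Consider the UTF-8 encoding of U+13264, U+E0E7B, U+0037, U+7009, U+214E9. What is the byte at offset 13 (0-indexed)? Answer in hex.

U+13264 → 4-byte form F0 93 89 A4 at offsets 0–3.
U+E0E7B → 4-byte form F3 A0 B9 BB at offsets 4–7.
U+0037 → 1-byte form 37 at offsets 8–8.
U+7009 → 3-byte form E7 80 89 at offsets 9–11.
U+214E9 → 4-byte form F0 A1 93 A9 at offsets 12–15.
Offset 13 falls in char 5's range; it's byte 2 of F0 A1 93 A9 = 0xA1.

0xA1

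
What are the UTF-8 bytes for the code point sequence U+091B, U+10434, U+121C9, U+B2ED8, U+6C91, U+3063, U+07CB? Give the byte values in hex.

U+091B: 3-byte form → E0 A4 9B.
U+10434: 4-byte form → F0 90 90 B4.
U+121C9: 4-byte form → F0 92 87 89.
U+B2ED8: 4-byte form → F2 B2 BB 98.
U+6C91: 3-byte form → E6 B2 91.
U+3063: 3-byte form → E3 81 A3.
U+07CB: 2-byte form → DF 8B.
Concatenated (23 bytes): E0 A4 9B F0 90 90 B4 F0 92 87 89 F2 B2 BB 98 E6 B2 91 E3 81 A3 DF 8B.

E0 A4 9B F0 90 90 B4 F0 92 87 89 F2 B2 BB 98 E6 B2 91 E3 81 A3 DF 8B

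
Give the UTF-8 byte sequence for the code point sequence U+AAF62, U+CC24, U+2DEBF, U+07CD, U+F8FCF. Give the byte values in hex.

U+AAF62: 4-byte form → F2 AA BD A2.
U+CC24: 3-byte form → EC B0 A4.
U+2DEBF: 4-byte form → F0 AD BA BF.
U+07CD: 2-byte form → DF 8D.
U+F8FCF: 4-byte form → F3 B8 BF 8F.
Concatenated (17 bytes): F2 AA BD A2 EC B0 A4 F0 AD BA BF DF 8D F3 B8 BF 8F.

F2 AA BD A2 EC B0 A4 F0 AD BA BF DF 8D F3 B8 BF 8F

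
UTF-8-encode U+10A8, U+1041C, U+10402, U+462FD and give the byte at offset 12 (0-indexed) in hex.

0x86

U+10A8 → 3-byte form E1 82 A8 at offsets 0–2.
U+1041C → 4-byte form F0 90 90 9C at offsets 3–6.
U+10402 → 4-byte form F0 90 90 82 at offsets 7–10.
U+462FD → 4-byte form F1 86 8B BD at offsets 11–14.
Offset 12 falls in char 4's range; it's byte 2 of F1 86 8B BD = 0x86.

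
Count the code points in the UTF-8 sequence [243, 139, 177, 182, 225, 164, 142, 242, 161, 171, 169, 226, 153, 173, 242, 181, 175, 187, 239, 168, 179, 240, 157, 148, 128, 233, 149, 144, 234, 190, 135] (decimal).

9

Byte at offset 0: 0xF3 = 11110011 → 4-byte char (#1). Advance 4.
Byte at offset 4: 0xE1 = 11100001 → 3-byte char (#2). Advance 3.
Byte at offset 7: 0xF2 = 11110010 → 4-byte char (#3). Advance 4.
Byte at offset 11: 0xE2 = 11100010 → 3-byte char (#4). Advance 3.
Byte at offset 14: 0xF2 = 11110010 → 4-byte char (#5). Advance 4.
Byte at offset 18: 0xEF = 11101111 → 3-byte char (#6). Advance 3.
Byte at offset 21: 0xF0 = 11110000 → 4-byte char (#7). Advance 4.
Byte at offset 25: 0xE9 = 11101001 → 3-byte char (#8). Advance 3.
Byte at offset 28: 0xEA = 11101010 → 3-byte char (#9). Advance 3.
Reached end at offset 31 after 9 code points.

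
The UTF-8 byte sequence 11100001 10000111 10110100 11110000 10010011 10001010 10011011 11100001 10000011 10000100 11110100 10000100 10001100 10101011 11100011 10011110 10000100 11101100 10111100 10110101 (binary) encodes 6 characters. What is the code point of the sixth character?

Offset 0: leading byte 0xE1 = 11100001 → 3-byte char #1 = E1 87 B4.
Offset 3: leading byte 0xF0 = 11110000 → 4-byte char #2 = F0 93 8A 9B.
Offset 7: leading byte 0xE1 = 11100001 → 3-byte char #3 = E1 83 84.
Offset 10: leading byte 0xF4 = 11110100 → 4-byte char #4 = F4 84 8C AB.
Offset 14: leading byte 0xE3 = 11100011 → 3-byte char #5 = E3 9E 84.
Offset 17: leading byte 0xEC = 11101100 → 3-byte char #6 = EC BC B5.
Leading byte 0xEC = 11101100 matches 1110xxxx → 3-byte sequence.
Byte 1: 0xEC = 11101100, payload 1100 (4 bits).
Byte 2: 0xBC = 10111100 (10xxxxxx ✓), payload 111100.
Byte 3: 0xB5 = 10110101 (10xxxxxx ✓), payload 110101.
Concatenate: 1100111100110101 = 0xCF35 (16 bits → U+CF35).

U+CF35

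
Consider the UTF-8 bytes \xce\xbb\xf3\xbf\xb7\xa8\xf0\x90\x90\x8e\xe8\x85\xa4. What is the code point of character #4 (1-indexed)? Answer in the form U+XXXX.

Offset 0: leading byte 0xCE = 11001110 → 2-byte char #1 = CE BB.
Offset 2: leading byte 0xF3 = 11110011 → 4-byte char #2 = F3 BF B7 A8.
Offset 6: leading byte 0xF0 = 11110000 → 4-byte char #3 = F0 90 90 8E.
Offset 10: leading byte 0xE8 = 11101000 → 3-byte char #4 = E8 85 A4.
Leading byte 0xE8 = 11101000 matches 1110xxxx → 3-byte sequence.
Byte 1: 0xE8 = 11101000, payload 1000 (4 bits).
Byte 2: 0x85 = 10000101 (10xxxxxx ✓), payload 000101.
Byte 3: 0xA4 = 10100100 (10xxxxxx ✓), payload 100100.
Concatenate: 1000000101100100 = 0x8164 (16 bits → U+8164).

U+8164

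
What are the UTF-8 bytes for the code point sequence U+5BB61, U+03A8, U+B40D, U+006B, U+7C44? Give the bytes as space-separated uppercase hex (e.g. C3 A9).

U+5BB61: 4-byte form → F1 9B AD A1.
U+03A8: 2-byte form → CE A8.
U+B40D: 3-byte form → EB 90 8D.
U+006B: 1-byte form → 6B.
U+7C44: 3-byte form → E7 B1 84.
Concatenated (13 bytes): F1 9B AD A1 CE A8 EB 90 8D 6B E7 B1 84.

F1 9B AD A1 CE A8 EB 90 8D 6B E7 B1 84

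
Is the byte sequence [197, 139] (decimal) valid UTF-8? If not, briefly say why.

valid

Leading byte 0xC5 = 11000101 → 2-byte form.
Continuation bytes 0x8B=10001011 all match 10xxxxxx.
Decoded value 0x14B is ≥ 0x80 (shortest form) and not a surrogate.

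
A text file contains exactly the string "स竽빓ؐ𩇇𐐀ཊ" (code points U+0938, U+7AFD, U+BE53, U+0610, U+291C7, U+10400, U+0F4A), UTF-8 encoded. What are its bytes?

E0 A4 B8 E7 AB BD EB B9 93 D8 90 F0 A9 87 87 F0 90 90 80 E0 BD 8A

U+0938: 3-byte form → E0 A4 B8.
U+7AFD: 3-byte form → E7 AB BD.
U+BE53: 3-byte form → EB B9 93.
U+0610: 2-byte form → D8 90.
U+291C7: 4-byte form → F0 A9 87 87.
U+10400: 4-byte form → F0 90 90 80.
U+0F4A: 3-byte form → E0 BD 8A.
Concatenated (22 bytes): E0 A4 B8 E7 AB BD EB B9 93 D8 90 F0 A9 87 87 F0 90 90 80 E0 BD 8A.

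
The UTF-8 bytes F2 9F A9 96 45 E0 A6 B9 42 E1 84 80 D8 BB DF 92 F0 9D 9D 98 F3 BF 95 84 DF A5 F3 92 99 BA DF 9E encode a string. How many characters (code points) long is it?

Byte at offset 0: 0xF2 = 11110010 → 4-byte char (#1). Advance 4.
Byte at offset 4: 0x45 = 01000101 → 1-byte char (#2). Advance 1.
Byte at offset 5: 0xE0 = 11100000 → 3-byte char (#3). Advance 3.
Byte at offset 8: 0x42 = 01000010 → 1-byte char (#4). Advance 1.
Byte at offset 9: 0xE1 = 11100001 → 3-byte char (#5). Advance 3.
Byte at offset 12: 0xD8 = 11011000 → 2-byte char (#6). Advance 2.
Byte at offset 14: 0xDF = 11011111 → 2-byte char (#7). Advance 2.
Byte at offset 16: 0xF0 = 11110000 → 4-byte char (#8). Advance 4.
Byte at offset 20: 0xF3 = 11110011 → 4-byte char (#9). Advance 4.
Byte at offset 24: 0xDF = 11011111 → 2-byte char (#10). Advance 2.
Byte at offset 26: 0xF3 = 11110011 → 4-byte char (#11). Advance 4.
Byte at offset 30: 0xDF = 11011111 → 2-byte char (#12). Advance 2.
Reached end at offset 32 after 12 code points.

12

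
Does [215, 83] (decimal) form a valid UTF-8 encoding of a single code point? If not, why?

Leading byte 0xD7 = 11010111 → 2-byte form.
Byte 2 is 0x53 = 01010011, which is not 10xxxxxx — expected a continuation byte.

invalid (non-continuation byte where continuation expected)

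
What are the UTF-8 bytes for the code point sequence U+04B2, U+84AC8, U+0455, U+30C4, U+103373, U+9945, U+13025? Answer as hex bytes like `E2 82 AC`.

D2 B2 F2 84 AB 88 D1 95 E3 83 84 F4 83 8D B3 E9 A5 85 F0 93 80 A5

U+04B2: 2-byte form → D2 B2.
U+84AC8: 4-byte form → F2 84 AB 88.
U+0455: 2-byte form → D1 95.
U+30C4: 3-byte form → E3 83 84.
U+103373: 4-byte form → F4 83 8D B3.
U+9945: 3-byte form → E9 A5 85.
U+13025: 4-byte form → F0 93 80 A5.
Concatenated (22 bytes): D2 B2 F2 84 AB 88 D1 95 E3 83 84 F4 83 8D B3 E9 A5 85 F0 93 80 A5.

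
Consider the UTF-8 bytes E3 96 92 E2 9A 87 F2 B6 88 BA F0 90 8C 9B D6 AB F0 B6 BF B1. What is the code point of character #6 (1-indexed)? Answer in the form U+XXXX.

U+36FF1

Offset 0: leading byte 0xE3 = 11100011 → 3-byte char #1 = E3 96 92.
Offset 3: leading byte 0xE2 = 11100010 → 3-byte char #2 = E2 9A 87.
Offset 6: leading byte 0xF2 = 11110010 → 4-byte char #3 = F2 B6 88 BA.
Offset 10: leading byte 0xF0 = 11110000 → 4-byte char #4 = F0 90 8C 9B.
Offset 14: leading byte 0xD6 = 11010110 → 2-byte char #5 = D6 AB.
Offset 16: leading byte 0xF0 = 11110000 → 4-byte char #6 = F0 B6 BF B1.
Leading byte 0xF0 = 11110000 matches 11110xxx → 4-byte sequence.
Byte 1: 0xF0 = 11110000, payload 000 (3 bits).
Byte 2: 0xB6 = 10110110 (10xxxxxx ✓), payload 110110.
Byte 3: 0xBF = 10111111 (10xxxxxx ✓), payload 111111.
Byte 4: 0xB1 = 10110001 (10xxxxxx ✓), payload 110001.
Concatenate: 000110110111111110001 = 0x36FF1 (21 bits → U+36FF1).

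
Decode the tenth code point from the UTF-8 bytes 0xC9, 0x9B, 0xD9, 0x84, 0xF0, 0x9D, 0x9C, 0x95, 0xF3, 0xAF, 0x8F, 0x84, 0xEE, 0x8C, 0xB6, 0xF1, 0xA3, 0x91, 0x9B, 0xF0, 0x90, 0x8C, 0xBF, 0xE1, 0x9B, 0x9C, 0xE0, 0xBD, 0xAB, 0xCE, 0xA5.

U+03A5

Offset 0: leading byte 0xC9 = 11001001 → 2-byte char #1 = C9 9B.
Offset 2: leading byte 0xD9 = 11011001 → 2-byte char #2 = D9 84.
Offset 4: leading byte 0xF0 = 11110000 → 4-byte char #3 = F0 9D 9C 95.
Offset 8: leading byte 0xF3 = 11110011 → 4-byte char #4 = F3 AF 8F 84.
Offset 12: leading byte 0xEE = 11101110 → 3-byte char #5 = EE 8C B6.
Offset 15: leading byte 0xF1 = 11110001 → 4-byte char #6 = F1 A3 91 9B.
Offset 19: leading byte 0xF0 = 11110000 → 4-byte char #7 = F0 90 8C BF.
Offset 23: leading byte 0xE1 = 11100001 → 3-byte char #8 = E1 9B 9C.
Offset 26: leading byte 0xE0 = 11100000 → 3-byte char #9 = E0 BD AB.
Offset 29: leading byte 0xCE = 11001110 → 2-byte char #10 = CE A5.
Leading byte 0xCE = 11001110 matches 110xxxxx → 2-byte sequence.
Byte 1: 0xCE = 11001110, payload 01110 (5 bits).
Byte 2: 0xA5 = 10100101 (10xxxxxx ✓), payload 100101.
Concatenate: 01110100101 = 0x3A5 (11 bits → U+03A5).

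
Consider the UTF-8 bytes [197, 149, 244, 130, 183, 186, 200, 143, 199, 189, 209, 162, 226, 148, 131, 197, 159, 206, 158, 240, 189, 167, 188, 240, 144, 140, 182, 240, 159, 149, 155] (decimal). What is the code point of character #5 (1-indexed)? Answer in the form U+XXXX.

U+0462

Offset 0: leading byte 0xC5 = 11000101 → 2-byte char #1 = C5 95.
Offset 2: leading byte 0xF4 = 11110100 → 4-byte char #2 = F4 82 B7 BA.
Offset 6: leading byte 0xC8 = 11001000 → 2-byte char #3 = C8 8F.
Offset 8: leading byte 0xC7 = 11000111 → 2-byte char #4 = C7 BD.
Offset 10: leading byte 0xD1 = 11010001 → 2-byte char #5 = D1 A2.
Leading byte 0xD1 = 11010001 matches 110xxxxx → 2-byte sequence.
Byte 1: 0xD1 = 11010001, payload 10001 (5 bits).
Byte 2: 0xA2 = 10100010 (10xxxxxx ✓), payload 100010.
Concatenate: 10001100010 = 0x462 (11 bits → U+0462).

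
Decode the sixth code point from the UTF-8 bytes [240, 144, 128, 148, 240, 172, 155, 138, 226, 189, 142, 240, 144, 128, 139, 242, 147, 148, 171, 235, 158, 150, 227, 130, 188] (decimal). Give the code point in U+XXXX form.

Offset 0: leading byte 0xF0 = 11110000 → 4-byte char #1 = F0 90 80 94.
Offset 4: leading byte 0xF0 = 11110000 → 4-byte char #2 = F0 AC 9B 8A.
Offset 8: leading byte 0xE2 = 11100010 → 3-byte char #3 = E2 BD 8E.
Offset 11: leading byte 0xF0 = 11110000 → 4-byte char #4 = F0 90 80 8B.
Offset 15: leading byte 0xF2 = 11110010 → 4-byte char #5 = F2 93 94 AB.
Offset 19: leading byte 0xEB = 11101011 → 3-byte char #6 = EB 9E 96.
Leading byte 0xEB = 11101011 matches 1110xxxx → 3-byte sequence.
Byte 1: 0xEB = 11101011, payload 1011 (4 bits).
Byte 2: 0x9E = 10011110 (10xxxxxx ✓), payload 011110.
Byte 3: 0x96 = 10010110 (10xxxxxx ✓), payload 010110.
Concatenate: 1011011110010110 = 0xB796 (16 bits → U+B796).

U+B796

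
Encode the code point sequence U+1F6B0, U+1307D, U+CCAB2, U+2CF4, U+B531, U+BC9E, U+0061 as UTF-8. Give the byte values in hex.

U+1F6B0: 4-byte form → F0 9F 9A B0.
U+1307D: 4-byte form → F0 93 81 BD.
U+CCAB2: 4-byte form → F3 8C AA B2.
U+2CF4: 3-byte form → E2 B3 B4.
U+B531: 3-byte form → EB 94 B1.
U+BC9E: 3-byte form → EB B2 9E.
U+0061: 1-byte form → 61.
Concatenated (22 bytes): F0 9F 9A B0 F0 93 81 BD F3 8C AA B2 E2 B3 B4 EB 94 B1 EB B2 9E 61.

F0 9F 9A B0 F0 93 81 BD F3 8C AA B2 E2 B3 B4 EB 94 B1 EB B2 9E 61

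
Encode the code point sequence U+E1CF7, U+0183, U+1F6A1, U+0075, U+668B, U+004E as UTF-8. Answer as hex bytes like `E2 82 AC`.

U+E1CF7: 4-byte form → F3 A1 B3 B7.
U+0183: 2-byte form → C6 83.
U+1F6A1: 4-byte form → F0 9F 9A A1.
U+0075: 1-byte form → 75.
U+668B: 3-byte form → E6 9A 8B.
U+004E: 1-byte form → 4E.
Concatenated (15 bytes): F3 A1 B3 B7 C6 83 F0 9F 9A A1 75 E6 9A 8B 4E.

F3 A1 B3 B7 C6 83 F0 9F 9A A1 75 E6 9A 8B 4E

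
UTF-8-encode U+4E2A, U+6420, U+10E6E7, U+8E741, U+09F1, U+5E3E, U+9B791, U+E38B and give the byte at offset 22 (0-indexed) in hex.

0x9E

U+4E2A → 3-byte form E4 B8 AA at offsets 0–2.
U+6420 → 3-byte form E6 90 A0 at offsets 3–5.
U+10E6E7 → 4-byte form F4 8E 9B A7 at offsets 6–9.
U+8E741 → 4-byte form F2 8E 9D 81 at offsets 10–13.
U+09F1 → 3-byte form E0 A7 B1 at offsets 14–16.
U+5E3E → 3-byte form E5 B8 BE at offsets 17–19.
U+9B791 → 4-byte form F2 9B 9E 91 at offsets 20–23.
Offset 22 falls in char 7's range; it's byte 3 of F2 9B 9E 91 = 0x9E.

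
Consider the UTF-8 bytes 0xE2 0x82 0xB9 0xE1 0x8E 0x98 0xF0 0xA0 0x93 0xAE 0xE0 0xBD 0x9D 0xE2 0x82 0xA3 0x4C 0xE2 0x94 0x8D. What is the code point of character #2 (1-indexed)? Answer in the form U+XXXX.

Offset 0: leading byte 0xE2 = 11100010 → 3-byte char #1 = E2 82 B9.
Offset 3: leading byte 0xE1 = 11100001 → 3-byte char #2 = E1 8E 98.
Leading byte 0xE1 = 11100001 matches 1110xxxx → 3-byte sequence.
Byte 1: 0xE1 = 11100001, payload 0001 (4 bits).
Byte 2: 0x8E = 10001110 (10xxxxxx ✓), payload 001110.
Byte 3: 0x98 = 10011000 (10xxxxxx ✓), payload 011000.
Concatenate: 0001001110011000 = 0x1398 (16 bits → U+1398).

U+1398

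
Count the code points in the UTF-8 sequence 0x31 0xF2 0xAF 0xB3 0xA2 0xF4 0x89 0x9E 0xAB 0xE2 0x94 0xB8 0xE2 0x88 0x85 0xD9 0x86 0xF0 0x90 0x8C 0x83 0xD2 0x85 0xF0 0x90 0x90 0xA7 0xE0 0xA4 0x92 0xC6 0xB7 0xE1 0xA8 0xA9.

Byte at offset 0: 0x31 = 00110001 → 1-byte char (#1). Advance 1.
Byte at offset 1: 0xF2 = 11110010 → 4-byte char (#2). Advance 4.
Byte at offset 5: 0xF4 = 11110100 → 4-byte char (#3). Advance 4.
Byte at offset 9: 0xE2 = 11100010 → 3-byte char (#4). Advance 3.
Byte at offset 12: 0xE2 = 11100010 → 3-byte char (#5). Advance 3.
Byte at offset 15: 0xD9 = 11011001 → 2-byte char (#6). Advance 2.
Byte at offset 17: 0xF0 = 11110000 → 4-byte char (#7). Advance 4.
Byte at offset 21: 0xD2 = 11010010 → 2-byte char (#8). Advance 2.
Byte at offset 23: 0xF0 = 11110000 → 4-byte char (#9). Advance 4.
Byte at offset 27: 0xE0 = 11100000 → 3-byte char (#10). Advance 3.
Byte at offset 30: 0xC6 = 11000110 → 2-byte char (#11). Advance 2.
Byte at offset 32: 0xE1 = 11100001 → 3-byte char (#12). Advance 3.
Reached end at offset 35 after 12 code points.

12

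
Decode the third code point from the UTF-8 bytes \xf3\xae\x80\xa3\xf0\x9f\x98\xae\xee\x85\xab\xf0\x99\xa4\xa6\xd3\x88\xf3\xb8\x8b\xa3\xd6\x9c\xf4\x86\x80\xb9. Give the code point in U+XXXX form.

Offset 0: leading byte 0xF3 = 11110011 → 4-byte char #1 = F3 AE 80 A3.
Offset 4: leading byte 0xF0 = 11110000 → 4-byte char #2 = F0 9F 98 AE.
Offset 8: leading byte 0xEE = 11101110 → 3-byte char #3 = EE 85 AB.
Leading byte 0xEE = 11101110 matches 1110xxxx → 3-byte sequence.
Byte 1: 0xEE = 11101110, payload 1110 (4 bits).
Byte 2: 0x85 = 10000101 (10xxxxxx ✓), payload 000101.
Byte 3: 0xAB = 10101011 (10xxxxxx ✓), payload 101011.
Concatenate: 1110000101101011 = 0xE16B (16 bits → U+E16B).

U+E16B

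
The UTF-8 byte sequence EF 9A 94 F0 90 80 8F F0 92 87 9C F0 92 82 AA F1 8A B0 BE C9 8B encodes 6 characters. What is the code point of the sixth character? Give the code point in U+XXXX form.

U+024B

Offset 0: leading byte 0xEF = 11101111 → 3-byte char #1 = EF 9A 94.
Offset 3: leading byte 0xF0 = 11110000 → 4-byte char #2 = F0 90 80 8F.
Offset 7: leading byte 0xF0 = 11110000 → 4-byte char #3 = F0 92 87 9C.
Offset 11: leading byte 0xF0 = 11110000 → 4-byte char #4 = F0 92 82 AA.
Offset 15: leading byte 0xF1 = 11110001 → 4-byte char #5 = F1 8A B0 BE.
Offset 19: leading byte 0xC9 = 11001001 → 2-byte char #6 = C9 8B.
Leading byte 0xC9 = 11001001 matches 110xxxxx → 2-byte sequence.
Byte 1: 0xC9 = 11001001, payload 01001 (5 bits).
Byte 2: 0x8B = 10001011 (10xxxxxx ✓), payload 001011.
Concatenate: 01001001011 = 0x24B (11 bits → U+024B).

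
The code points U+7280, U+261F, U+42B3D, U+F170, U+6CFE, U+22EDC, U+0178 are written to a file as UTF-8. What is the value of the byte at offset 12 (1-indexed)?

1-indexed offset 12 is 0-indexed offset 11.
U+7280 → 3-byte form E7 8A 80 at offsets 0–2.
U+261F → 3-byte form E2 98 9F at offsets 3–5.
U+42B3D → 4-byte form F1 82 AC BD at offsets 6–9.
U+F170 → 3-byte form EF 85 B0 at offsets 10–12.
Offset 11 falls in char 4's range; it's byte 2 of EF 85 B0 = 0x85.

0x85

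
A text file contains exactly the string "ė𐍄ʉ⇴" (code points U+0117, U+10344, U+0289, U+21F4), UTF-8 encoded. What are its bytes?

U+0117: 2-byte form → C4 97.
U+10344: 4-byte form → F0 90 8D 84.
U+0289: 2-byte form → CA 89.
U+21F4: 3-byte form → E2 87 B4.
Concatenated (11 bytes): C4 97 F0 90 8D 84 CA 89 E2 87 B4.

C4 97 F0 90 8D 84 CA 89 E2 87 B4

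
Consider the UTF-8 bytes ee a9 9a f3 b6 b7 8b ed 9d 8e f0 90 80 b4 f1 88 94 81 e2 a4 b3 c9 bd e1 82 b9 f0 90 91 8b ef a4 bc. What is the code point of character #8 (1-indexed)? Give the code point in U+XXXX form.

Offset 0: leading byte 0xEE = 11101110 → 3-byte char #1 = EE A9 9A.
Offset 3: leading byte 0xF3 = 11110011 → 4-byte char #2 = F3 B6 B7 8B.
Offset 7: leading byte 0xED = 11101101 → 3-byte char #3 = ED 9D 8E.
Offset 10: leading byte 0xF0 = 11110000 → 4-byte char #4 = F0 90 80 B4.
Offset 14: leading byte 0xF1 = 11110001 → 4-byte char #5 = F1 88 94 81.
Offset 18: leading byte 0xE2 = 11100010 → 3-byte char #6 = E2 A4 B3.
Offset 21: leading byte 0xC9 = 11001001 → 2-byte char #7 = C9 BD.
Offset 23: leading byte 0xE1 = 11100001 → 3-byte char #8 = E1 82 B9.
Leading byte 0xE1 = 11100001 matches 1110xxxx → 3-byte sequence.
Byte 1: 0xE1 = 11100001, payload 0001 (4 bits).
Byte 2: 0x82 = 10000010 (10xxxxxx ✓), payload 000010.
Byte 3: 0xB9 = 10111001 (10xxxxxx ✓), payload 111001.
Concatenate: 0001000010111001 = 0x10B9 (16 bits → U+10B9).

U+10B9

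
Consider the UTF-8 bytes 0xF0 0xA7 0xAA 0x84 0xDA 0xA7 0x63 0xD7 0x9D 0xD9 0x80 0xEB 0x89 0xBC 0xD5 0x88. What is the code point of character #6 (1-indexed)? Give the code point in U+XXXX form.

Offset 0: leading byte 0xF0 = 11110000 → 4-byte char #1 = F0 A7 AA 84.
Offset 4: leading byte 0xDA = 11011010 → 2-byte char #2 = DA A7.
Offset 6: leading byte 0x63 = 01100011 → 1-byte char #3 = 63.
Offset 7: leading byte 0xD7 = 11010111 → 2-byte char #4 = D7 9D.
Offset 9: leading byte 0xD9 = 11011001 → 2-byte char #5 = D9 80.
Offset 11: leading byte 0xEB = 11101011 → 3-byte char #6 = EB 89 BC.
Leading byte 0xEB = 11101011 matches 1110xxxx → 3-byte sequence.
Byte 1: 0xEB = 11101011, payload 1011 (4 bits).
Byte 2: 0x89 = 10001001 (10xxxxxx ✓), payload 001001.
Byte 3: 0xBC = 10111100 (10xxxxxx ✓), payload 111100.
Concatenate: 1011001001111100 = 0xB27C (16 bits → U+B27C).

U+B27C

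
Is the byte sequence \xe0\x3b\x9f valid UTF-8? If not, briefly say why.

Leading byte 0xE0 = 11100000 → 3-byte form.
Byte 2 is 0x3B = 00111011, which is not 10xxxxxx — expected a continuation byte.

invalid (non-continuation byte where continuation expected)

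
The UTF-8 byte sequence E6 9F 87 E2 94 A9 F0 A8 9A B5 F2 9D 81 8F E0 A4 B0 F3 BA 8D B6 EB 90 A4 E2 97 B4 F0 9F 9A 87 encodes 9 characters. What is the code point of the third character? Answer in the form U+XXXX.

U+286B5

Offset 0: leading byte 0xE6 = 11100110 → 3-byte char #1 = E6 9F 87.
Offset 3: leading byte 0xE2 = 11100010 → 3-byte char #2 = E2 94 A9.
Offset 6: leading byte 0xF0 = 11110000 → 4-byte char #3 = F0 A8 9A B5.
Leading byte 0xF0 = 11110000 matches 11110xxx → 4-byte sequence.
Byte 1: 0xF0 = 11110000, payload 000 (3 bits).
Byte 2: 0xA8 = 10101000 (10xxxxxx ✓), payload 101000.
Byte 3: 0x9A = 10011010 (10xxxxxx ✓), payload 011010.
Byte 4: 0xB5 = 10110101 (10xxxxxx ✓), payload 110101.
Concatenate: 000101000011010110101 = 0x286B5 (21 bits → U+286B5).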